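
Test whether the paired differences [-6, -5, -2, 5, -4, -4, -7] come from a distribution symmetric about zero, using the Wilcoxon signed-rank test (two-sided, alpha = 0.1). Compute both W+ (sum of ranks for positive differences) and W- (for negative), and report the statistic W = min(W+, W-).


Step 1: Drop any zero differences (none here) and take |d_i|.
|d| = [6, 5, 2, 5, 4, 4, 7]
Step 2: Midrank |d_i| (ties get averaged ranks).
ranks: |6|->6, |5|->4.5, |2|->1, |5|->4.5, |4|->2.5, |4|->2.5, |7|->7
Step 3: Attach original signs; sum ranks with positive sign and with negative sign.
W+ = 4.5 = 4.5
W- = 6 + 4.5 + 1 + 2.5 + 2.5 + 7 = 23.5
(Check: W+ + W- = 28 should equal n(n+1)/2 = 28.)
Step 4: Test statistic W = min(W+, W-) = 4.5.
Step 5: Ties in |d|, so use the tie-corrected normal approximation.
        E[W] = n(n+1)/4 = 7*8/4 = 14.
        Tie groups: |d|=4 (t=2), |d|=5 (t=2); sum(t^3 - t) = 12.
        Var[W] = n(n+1)(2n+1)/24 - sum(t^3-t)/48 = 840/24 - 12/48 = 34.75.
        z = (W - E[W]) / sqrt(Var[W]) = (4.5 - 14) / 5.8949 = -1.6116.
        Two-sided p = 2*Phi(z) = 0.107058.
Step 6: alpha = 0.1. fail to reject H0.

W+ = 4.5, W- = 23.5, W = min = 4.5, p = 0.107058, fail to reject H0.


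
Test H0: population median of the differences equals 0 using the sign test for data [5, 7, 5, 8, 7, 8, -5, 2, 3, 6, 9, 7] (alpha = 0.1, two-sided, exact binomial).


Step 1: Discard zero differences. Original n = 12; n_eff = number of nonzero differences = 12.
Nonzero differences (with sign): +5, +7, +5, +8, +7, +8, -5, +2, +3, +6, +9, +7
Step 2: Count signs: positive = 11, negative = 1.
Step 3: Under H0: P(positive) = 0.5, so the number of positives S ~ Bin(12, 0.5).
Step 4: Two-sided exact p-value = sum of Bin(12,0.5) probabilities at or below the observed probability = 0.006348.
Step 5: alpha = 0.1. reject H0.

n_eff = 12, pos = 11, neg = 1, p = 0.006348, reject H0.


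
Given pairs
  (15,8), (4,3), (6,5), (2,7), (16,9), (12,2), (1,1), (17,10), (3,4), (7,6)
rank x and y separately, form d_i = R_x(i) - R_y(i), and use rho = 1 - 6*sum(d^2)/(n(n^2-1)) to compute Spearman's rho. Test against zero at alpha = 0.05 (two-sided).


Step 1: Rank x and y separately (midranks; no ties here).
rank(x): 15->8, 4->4, 6->5, 2->2, 16->9, 12->7, 1->1, 17->10, 3->3, 7->6
rank(y): 8->8, 3->3, 5->5, 7->7, 9->9, 2->2, 1->1, 10->10, 4->4, 6->6
Step 2: d_i = R_x(i) - R_y(i); compute d_i^2.
  (8-8)^2=0, (4-3)^2=1, (5-5)^2=0, (2-7)^2=25, (9-9)^2=0, (7-2)^2=25, (1-1)^2=0, (10-10)^2=0, (3-4)^2=1, (6-6)^2=0
sum(d^2) = 52.
Step 3: rho = 1 - 6*52 / (10*(10^2 - 1)) = 1 - 312/990 = 0.684848.
Step 4: Under H0, t = rho * sqrt((n-2)/(1-rho^2)) = 2.6583 ~ t(8).
Step 5: Two-sided p-value from the t-distribution with 8 df = 0.028883.
Step 6: alpha = 0.05. reject H0.

rho = 0.6848, p = 0.028883, reject H0 at alpha = 0.05.


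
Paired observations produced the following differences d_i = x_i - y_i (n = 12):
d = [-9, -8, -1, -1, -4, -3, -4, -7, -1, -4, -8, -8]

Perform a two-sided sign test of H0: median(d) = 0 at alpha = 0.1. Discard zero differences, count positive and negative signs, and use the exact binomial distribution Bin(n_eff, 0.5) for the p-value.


Step 1: Discard zero differences. Original n = 12; n_eff = number of nonzero differences = 12.
Nonzero differences (with sign): -9, -8, -1, -1, -4, -3, -4, -7, -1, -4, -8, -8
Step 2: Count signs: positive = 0, negative = 12.
Step 3: Under H0: P(positive) = 0.5, so the number of positives S ~ Bin(12, 0.5).
Step 4: Two-sided exact p-value = sum of Bin(12,0.5) probabilities at or below the observed probability = 0.000488.
Step 5: alpha = 0.1. reject H0.

n_eff = 12, pos = 0, neg = 12, p = 0.000488, reject H0.


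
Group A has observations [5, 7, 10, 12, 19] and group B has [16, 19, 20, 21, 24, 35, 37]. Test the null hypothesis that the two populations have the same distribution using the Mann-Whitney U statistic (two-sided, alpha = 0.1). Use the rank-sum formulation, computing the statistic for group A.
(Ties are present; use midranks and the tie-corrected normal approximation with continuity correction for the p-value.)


Step 1: Combine and sort all 12 observations; assign midranks.
sorted (value, group): (5,X), (7,X), (10,X), (12,X), (16,Y), (19,X), (19,Y), (20,Y), (21,Y), (24,Y), (35,Y), (37,Y)
ranks: 5->1, 7->2, 10->3, 12->4, 16->5, 19->6.5, 19->6.5, 20->8, 21->9, 24->10, 35->11, 37->12
Step 2: Rank sum for X: R1 = 1 + 2 + 3 + 4 + 6.5 = 16.5.
Step 3: U_X = R1 - n1(n1+1)/2 = 16.5 - 5*6/2 = 16.5 - 15 = 1.5.
       U_Y = n1*n2 - U_X = 35 - 1.5 = 33.5.
Step 4: Ties are present, so use the tie-corrected normal approximation (with continuity correction) for the p-value.
Step 5: p-value = 0.011682; compare to alpha = 0.1. reject H0.

U_X = 1.5, p = 0.011682, reject H0 at alpha = 0.1.


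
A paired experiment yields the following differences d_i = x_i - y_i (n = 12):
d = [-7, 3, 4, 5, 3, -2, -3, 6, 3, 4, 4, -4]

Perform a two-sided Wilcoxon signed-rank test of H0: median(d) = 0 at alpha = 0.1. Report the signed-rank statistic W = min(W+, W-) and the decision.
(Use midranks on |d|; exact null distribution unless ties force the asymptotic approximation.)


Step 1: Drop any zero differences (none here) and take |d_i|.
|d| = [7, 3, 4, 5, 3, 2, 3, 6, 3, 4, 4, 4]
Step 2: Midrank |d_i| (ties get averaged ranks).
ranks: |7|->12, |3|->3.5, |4|->7.5, |5|->10, |3|->3.5, |2|->1, |3|->3.5, |6|->11, |3|->3.5, |4|->7.5, |4|->7.5, |4|->7.5
Step 3: Attach original signs; sum ranks with positive sign and with negative sign.
W+ = 3.5 + 7.5 + 10 + 3.5 + 11 + 3.5 + 7.5 + 7.5 = 54
W- = 12 + 1 + 3.5 + 7.5 = 24
(Check: W+ + W- = 78 should equal n(n+1)/2 = 78.)
Step 4: Test statistic W = min(W+, W-) = 24.
Step 5: Ties in |d|, so use the tie-corrected normal approximation.
        E[W] = n(n+1)/4 = 12*13/4 = 39.
        Tie groups: |d|=3 (t=4), |d|=4 (t=4); sum(t^3 - t) = 120.
        Var[W] = n(n+1)(2n+1)/24 - sum(t^3-t)/48 = 3900/24 - 120/48 = 160.
        z = (W - E[W]) / sqrt(Var[W]) = (24 - 39) / 12.6491 = -1.1859.
        Two-sided p = 2*Phi(z) = 0.235680.
Step 6: alpha = 0.1. fail to reject H0.

W+ = 54, W- = 24, W = min = 24, p = 0.235680, fail to reject H0.


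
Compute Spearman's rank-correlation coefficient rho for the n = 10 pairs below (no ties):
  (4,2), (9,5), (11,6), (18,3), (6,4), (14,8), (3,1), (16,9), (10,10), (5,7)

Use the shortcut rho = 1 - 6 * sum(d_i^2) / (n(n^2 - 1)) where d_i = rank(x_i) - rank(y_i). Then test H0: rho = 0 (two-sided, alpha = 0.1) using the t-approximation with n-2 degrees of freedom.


Step 1: Rank x and y separately (midranks; no ties here).
rank(x): 4->2, 9->5, 11->7, 18->10, 6->4, 14->8, 3->1, 16->9, 10->6, 5->3
rank(y): 2->2, 5->5, 6->6, 3->3, 4->4, 8->8, 1->1, 9->9, 10->10, 7->7
Step 2: d_i = R_x(i) - R_y(i); compute d_i^2.
  (2-2)^2=0, (5-5)^2=0, (7-6)^2=1, (10-3)^2=49, (4-4)^2=0, (8-8)^2=0, (1-1)^2=0, (9-9)^2=0, (6-10)^2=16, (3-7)^2=16
sum(d^2) = 82.
Step 3: rho = 1 - 6*82 / (10*(10^2 - 1)) = 1 - 492/990 = 0.503030.
Step 4: Under H0, t = rho * sqrt((n-2)/(1-rho^2)) = 1.6462 ~ t(8).
Step 5: Two-sided p-value from the t-distribution with 8 df = 0.138334.
Step 6: alpha = 0.1. fail to reject H0.

rho = 0.5030, p = 0.138334, fail to reject H0 at alpha = 0.1.


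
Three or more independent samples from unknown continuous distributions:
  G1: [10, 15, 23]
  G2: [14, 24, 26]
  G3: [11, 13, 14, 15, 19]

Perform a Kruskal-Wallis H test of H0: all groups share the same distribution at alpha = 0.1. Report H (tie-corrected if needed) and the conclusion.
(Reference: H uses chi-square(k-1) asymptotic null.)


Step 1: Combine all N = 11 observations and assign midranks.
sorted (value, group, rank): (10,G1,1), (11,G3,2), (13,G3,3), (14,G2,4.5), (14,G3,4.5), (15,G1,6.5), (15,G3,6.5), (19,G3,8), (23,G1,9), (24,G2,10), (26,G2,11)
Step 2: Sum ranks within each group.
R_1 = 16.5 (n_1 = 3)
R_2 = 25.5 (n_2 = 3)
R_3 = 24 (n_3 = 5)
Step 3: H = 12/(N(N+1)) * sum(R_i^2/n_i) - 3(N+1)
     = 12/(11*12) * (16.5^2/3 + 25.5^2/3 + 24^2/5) - 3*12
     = 0.090909 * 422.7 - 36
     = 2.427273.
Step 4: Ties present; correction factor C = 1 - 12/(11^3 - 11) = 0.990909. Corrected H = 2.427273 / 0.990909 = 2.449541.
Step 5: Under H0, H ~ chi^2(2); p-value = 0.293825.
Step 6: alpha = 0.1. fail to reject H0.

H = 2.4495, df = 2, p = 0.293825, fail to reject H0.


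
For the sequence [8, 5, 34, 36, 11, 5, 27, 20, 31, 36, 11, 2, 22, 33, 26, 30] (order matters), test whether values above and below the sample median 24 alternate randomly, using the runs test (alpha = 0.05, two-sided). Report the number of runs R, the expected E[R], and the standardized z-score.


Step 1: Compute median = 24; label A = above, B = below.
Labels in order: BBAABBABAABBBAAA  (n_A = 8, n_B = 8)
Step 2: Count runs R = 8.
Step 3: Under H0 (random ordering), E[R] = 2*n_A*n_B/(n_A+n_B) + 1 = 2*8*8/16 + 1 = 9.0000.
        Var[R] = 2*n_A*n_B*(2*n_A*n_B - n_A - n_B) / ((n_A+n_B)^2 * (n_A+n_B-1)) = 14336/3840 = 3.7333.
        SD[R] = 1.9322.
Step 4: Continuity-corrected z = (R + 0.5 - E[R]) / SD[R] = (8 + 0.5 - 9.0000) / 1.9322 = -0.2588.
Step 5: Two-sided p-value via normal approximation = 2*(1 - Phi(|z|)) = 0.795809.
Step 6: alpha = 0.05. fail to reject H0.

R = 8, z = -0.2588, p = 0.795809, fail to reject H0.


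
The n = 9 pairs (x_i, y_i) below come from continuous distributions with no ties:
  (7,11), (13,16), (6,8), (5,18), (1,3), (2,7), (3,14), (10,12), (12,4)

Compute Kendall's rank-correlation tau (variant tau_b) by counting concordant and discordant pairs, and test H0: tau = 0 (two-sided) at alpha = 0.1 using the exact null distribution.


Step 1: Enumerate the 36 unordered pairs (i,j) with i<j and classify each by sign(x_j-x_i) * sign(y_j-y_i).
  (1,2):dx=+6,dy=+5->C; (1,3):dx=-1,dy=-3->C; (1,4):dx=-2,dy=+7->D; (1,5):dx=-6,dy=-8->C
  (1,6):dx=-5,dy=-4->C; (1,7):dx=-4,dy=+3->D; (1,8):dx=+3,dy=+1->C; (1,9):dx=+5,dy=-7->D
  (2,3):dx=-7,dy=-8->C; (2,4):dx=-8,dy=+2->D; (2,5):dx=-12,dy=-13->C; (2,6):dx=-11,dy=-9->C
  (2,7):dx=-10,dy=-2->C; (2,8):dx=-3,dy=-4->C; (2,9):dx=-1,dy=-12->C; (3,4):dx=-1,dy=+10->D
  (3,5):dx=-5,dy=-5->C; (3,6):dx=-4,dy=-1->C; (3,7):dx=-3,dy=+6->D; (3,8):dx=+4,dy=+4->C
  (3,9):dx=+6,dy=-4->D; (4,5):dx=-4,dy=-15->C; (4,6):dx=-3,dy=-11->C; (4,7):dx=-2,dy=-4->C
  (4,8):dx=+5,dy=-6->D; (4,9):dx=+7,dy=-14->D; (5,6):dx=+1,dy=+4->C; (5,7):dx=+2,dy=+11->C
  (5,8):dx=+9,dy=+9->C; (5,9):dx=+11,dy=+1->C; (6,7):dx=+1,dy=+7->C; (6,8):dx=+8,dy=+5->C
  (6,9):dx=+10,dy=-3->D; (7,8):dx=+7,dy=-2->D; (7,9):dx=+9,dy=-10->D; (8,9):dx=+2,dy=-8->D
Step 2: C = 23, D = 13, total pairs = 36.
Step 3: tau = (C - D)/(n(n-1)/2) = (23 - 13)/36 = 0.277778.
Step 4: Exact two-sided p-value (enumerate n! = 362880 permutations of y under H0): p = 0.358488.
Step 5: alpha = 0.1. fail to reject H0.

tau_b = 0.2778 (C=23, D=13), p = 0.358488, fail to reject H0.


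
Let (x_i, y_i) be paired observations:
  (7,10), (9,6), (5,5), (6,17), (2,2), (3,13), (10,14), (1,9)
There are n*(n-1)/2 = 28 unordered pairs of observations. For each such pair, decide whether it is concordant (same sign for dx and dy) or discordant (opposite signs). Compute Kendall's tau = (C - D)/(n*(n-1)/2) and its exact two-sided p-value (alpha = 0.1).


Step 1: Enumerate the 28 unordered pairs (i,j) with i<j and classify each by sign(x_j-x_i) * sign(y_j-y_i).
  (1,2):dx=+2,dy=-4->D; (1,3):dx=-2,dy=-5->C; (1,4):dx=-1,dy=+7->D; (1,5):dx=-5,dy=-8->C
  (1,6):dx=-4,dy=+3->D; (1,7):dx=+3,dy=+4->C; (1,8):dx=-6,dy=-1->C; (2,3):dx=-4,dy=-1->C
  (2,4):dx=-3,dy=+11->D; (2,5):dx=-7,dy=-4->C; (2,6):dx=-6,dy=+7->D; (2,7):dx=+1,dy=+8->C
  (2,8):dx=-8,dy=+3->D; (3,4):dx=+1,dy=+12->C; (3,5):dx=-3,dy=-3->C; (3,6):dx=-2,dy=+8->D
  (3,7):dx=+5,dy=+9->C; (3,8):dx=-4,dy=+4->D; (4,5):dx=-4,dy=-15->C; (4,6):dx=-3,dy=-4->C
  (4,7):dx=+4,dy=-3->D; (4,8):dx=-5,dy=-8->C; (5,6):dx=+1,dy=+11->C; (5,7):dx=+8,dy=+12->C
  (5,8):dx=-1,dy=+7->D; (6,7):dx=+7,dy=+1->C; (6,8):dx=-2,dy=-4->C; (7,8):dx=-9,dy=-5->C
Step 2: C = 18, D = 10, total pairs = 28.
Step 3: tau = (C - D)/(n(n-1)/2) = (18 - 10)/28 = 0.285714.
Step 4: Exact two-sided p-value (enumerate n! = 40320 permutations of y under H0): p = 0.398760.
Step 5: alpha = 0.1. fail to reject H0.

tau_b = 0.2857 (C=18, D=10), p = 0.398760, fail to reject H0.


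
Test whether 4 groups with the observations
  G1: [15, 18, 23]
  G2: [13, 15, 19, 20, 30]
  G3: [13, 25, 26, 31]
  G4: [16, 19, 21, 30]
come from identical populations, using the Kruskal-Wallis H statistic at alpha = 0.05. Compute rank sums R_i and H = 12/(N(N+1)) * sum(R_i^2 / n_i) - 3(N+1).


Step 1: Combine all N = 16 observations and assign midranks.
sorted (value, group, rank): (13,G2,1.5), (13,G3,1.5), (15,G1,3.5), (15,G2,3.5), (16,G4,5), (18,G1,6), (19,G2,7.5), (19,G4,7.5), (20,G2,9), (21,G4,10), (23,G1,11), (25,G3,12), (26,G3,13), (30,G2,14.5), (30,G4,14.5), (31,G3,16)
Step 2: Sum ranks within each group.
R_1 = 20.5 (n_1 = 3)
R_2 = 36 (n_2 = 5)
R_3 = 42.5 (n_3 = 4)
R_4 = 37 (n_4 = 4)
Step 3: H = 12/(N(N+1)) * sum(R_i^2/n_i) - 3(N+1)
     = 12/(16*17) * (20.5^2/3 + 36^2/5 + 42.5^2/4 + 37^2/4) - 3*17
     = 0.044118 * 1193.1 - 51
     = 1.636581.
Step 4: Ties present; correction factor C = 1 - 24/(16^3 - 16) = 0.994118. Corrected H = 1.636581 / 0.994118 = 1.646265.
Step 5: Under H0, H ~ chi^2(3); p-value = 0.648946.
Step 6: alpha = 0.05. fail to reject H0.

H = 1.6463, df = 3, p = 0.648946, fail to reject H0.


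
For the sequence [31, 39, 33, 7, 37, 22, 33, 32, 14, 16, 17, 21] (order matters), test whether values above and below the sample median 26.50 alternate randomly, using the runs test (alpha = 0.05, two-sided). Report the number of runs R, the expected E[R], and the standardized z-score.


Step 1: Compute median = 26.50; label A = above, B = below.
Labels in order: AAABABAABBBB  (n_A = 6, n_B = 6)
Step 2: Count runs R = 6.
Step 3: Under H0 (random ordering), E[R] = 2*n_A*n_B/(n_A+n_B) + 1 = 2*6*6/12 + 1 = 7.0000.
        Var[R] = 2*n_A*n_B*(2*n_A*n_B - n_A - n_B) / ((n_A+n_B)^2 * (n_A+n_B-1)) = 4320/1584 = 2.7273.
        SD[R] = 1.6514.
Step 4: Continuity-corrected z = (R + 0.5 - E[R]) / SD[R] = (6 + 0.5 - 7.0000) / 1.6514 = -0.3028.
Step 5: Two-sided p-value via normal approximation = 2*(1 - Phi(|z|)) = 0.762069.
Step 6: alpha = 0.05. fail to reject H0.

R = 6, z = -0.3028, p = 0.762069, fail to reject H0.


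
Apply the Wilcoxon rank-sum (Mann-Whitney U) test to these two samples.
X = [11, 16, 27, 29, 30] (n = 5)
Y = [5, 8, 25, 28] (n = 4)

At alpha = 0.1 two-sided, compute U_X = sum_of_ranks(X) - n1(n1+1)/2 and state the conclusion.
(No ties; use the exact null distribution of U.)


Step 1: Combine and sort all 9 observations; assign midranks.
sorted (value, group): (5,Y), (8,Y), (11,X), (16,X), (25,Y), (27,X), (28,Y), (29,X), (30,X)
ranks: 5->1, 8->2, 11->3, 16->4, 25->5, 27->6, 28->7, 29->8, 30->9
Step 2: Rank sum for X: R1 = 3 + 4 + 6 + 8 + 9 = 30.
Step 3: U_X = R1 - n1(n1+1)/2 = 30 - 5*6/2 = 30 - 15 = 15.
       U_Y = n1*n2 - U_X = 20 - 15 = 5.
Step 4: No ties, so the exact null distribution of U (based on enumerating the C(9,5) = 126 equally likely rank assignments) gives the two-sided p-value.
Step 5: p-value = 0.285714; compare to alpha = 0.1. fail to reject H0.

U_X = 15, p = 0.285714, fail to reject H0 at alpha = 0.1.


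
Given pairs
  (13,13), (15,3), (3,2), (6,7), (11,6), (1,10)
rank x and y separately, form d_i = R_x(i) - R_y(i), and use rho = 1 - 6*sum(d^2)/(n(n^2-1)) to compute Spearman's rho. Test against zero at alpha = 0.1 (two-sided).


Step 1: Rank x and y separately (midranks; no ties here).
rank(x): 13->5, 15->6, 3->2, 6->3, 11->4, 1->1
rank(y): 13->6, 3->2, 2->1, 7->4, 6->3, 10->5
Step 2: d_i = R_x(i) - R_y(i); compute d_i^2.
  (5-6)^2=1, (6-2)^2=16, (2-1)^2=1, (3-4)^2=1, (4-3)^2=1, (1-5)^2=16
sum(d^2) = 36.
Step 3: rho = 1 - 6*36 / (6*(6^2 - 1)) = 1 - 216/210 = -0.028571.
Step 4: Under H0, t = rho * sqrt((n-2)/(1-rho^2)) = -0.0572 ~ t(4).
Step 5: Two-sided p-value from the t-distribution with 4 df = 0.957155.
Step 6: alpha = 0.1. fail to reject H0.

rho = -0.0286, p = 0.957155, fail to reject H0 at alpha = 0.1.


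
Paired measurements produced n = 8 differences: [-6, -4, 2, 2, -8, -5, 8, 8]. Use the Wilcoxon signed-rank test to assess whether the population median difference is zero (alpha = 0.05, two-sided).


Step 1: Drop any zero differences (none here) and take |d_i|.
|d| = [6, 4, 2, 2, 8, 5, 8, 8]
Step 2: Midrank |d_i| (ties get averaged ranks).
ranks: |6|->5, |4|->3, |2|->1.5, |2|->1.5, |8|->7, |5|->4, |8|->7, |8|->7
Step 3: Attach original signs; sum ranks with positive sign and with negative sign.
W+ = 1.5 + 1.5 + 7 + 7 = 17
W- = 5 + 3 + 7 + 4 = 19
(Check: W+ + W- = 36 should equal n(n+1)/2 = 36.)
Step 4: Test statistic W = min(W+, W-) = 17.
Step 5: Ties in |d|, so use the tie-corrected normal approximation.
        E[W] = n(n+1)/4 = 8*9/4 = 18.
        Tie groups: |d|=2 (t=2), |d|=8 (t=3); sum(t^3 - t) = 30.
        Var[W] = n(n+1)(2n+1)/24 - sum(t^3-t)/48 = 1224/24 - 30/48 = 50.375.
        z = (W - E[W]) / sqrt(Var[W]) = (17 - 18) / 7.0975 = -0.1409.
        Two-sided p = 2*Phi(z) = 0.887954.
Step 6: alpha = 0.05. fail to reject H0.

W+ = 17, W- = 19, W = min = 17, p = 0.887954, fail to reject H0.


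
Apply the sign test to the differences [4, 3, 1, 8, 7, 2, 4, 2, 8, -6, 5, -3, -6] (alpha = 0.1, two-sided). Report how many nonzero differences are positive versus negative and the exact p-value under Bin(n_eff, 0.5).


Step 1: Discard zero differences. Original n = 13; n_eff = number of nonzero differences = 13.
Nonzero differences (with sign): +4, +3, +1, +8, +7, +2, +4, +2, +8, -6, +5, -3, -6
Step 2: Count signs: positive = 10, negative = 3.
Step 3: Under H0: P(positive) = 0.5, so the number of positives S ~ Bin(13, 0.5).
Step 4: Two-sided exact p-value = sum of Bin(13,0.5) probabilities at or below the observed probability = 0.092285.
Step 5: alpha = 0.1. reject H0.

n_eff = 13, pos = 10, neg = 3, p = 0.092285, reject H0.


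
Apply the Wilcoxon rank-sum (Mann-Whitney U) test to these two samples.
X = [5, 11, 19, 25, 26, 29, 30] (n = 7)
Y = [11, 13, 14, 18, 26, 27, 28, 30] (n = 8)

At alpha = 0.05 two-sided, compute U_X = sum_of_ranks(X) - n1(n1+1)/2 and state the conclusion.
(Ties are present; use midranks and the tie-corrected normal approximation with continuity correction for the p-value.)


Step 1: Combine and sort all 15 observations; assign midranks.
sorted (value, group): (5,X), (11,X), (11,Y), (13,Y), (14,Y), (18,Y), (19,X), (25,X), (26,X), (26,Y), (27,Y), (28,Y), (29,X), (30,X), (30,Y)
ranks: 5->1, 11->2.5, 11->2.5, 13->4, 14->5, 18->6, 19->7, 25->8, 26->9.5, 26->9.5, 27->11, 28->12, 29->13, 30->14.5, 30->14.5
Step 2: Rank sum for X: R1 = 1 + 2.5 + 7 + 8 + 9.5 + 13 + 14.5 = 55.5.
Step 3: U_X = R1 - n1(n1+1)/2 = 55.5 - 7*8/2 = 55.5 - 28 = 27.5.
       U_Y = n1*n2 - U_X = 56 - 27.5 = 28.5.
Step 4: Ties are present, so use the tie-corrected normal approximation (with continuity correction) for the p-value.
Step 5: p-value = 1.000000; compare to alpha = 0.05. fail to reject H0.

U_X = 27.5, p = 1.000000, fail to reject H0 at alpha = 0.05.


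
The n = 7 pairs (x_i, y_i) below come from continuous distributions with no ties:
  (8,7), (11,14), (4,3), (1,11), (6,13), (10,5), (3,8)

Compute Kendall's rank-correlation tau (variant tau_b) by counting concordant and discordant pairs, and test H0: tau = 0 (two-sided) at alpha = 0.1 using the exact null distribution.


Step 1: Enumerate the 21 unordered pairs (i,j) with i<j and classify each by sign(x_j-x_i) * sign(y_j-y_i).
  (1,2):dx=+3,dy=+7->C; (1,3):dx=-4,dy=-4->C; (1,4):dx=-7,dy=+4->D; (1,5):dx=-2,dy=+6->D
  (1,6):dx=+2,dy=-2->D; (1,7):dx=-5,dy=+1->D; (2,3):dx=-7,dy=-11->C; (2,4):dx=-10,dy=-3->C
  (2,5):dx=-5,dy=-1->C; (2,6):dx=-1,dy=-9->C; (2,7):dx=-8,dy=-6->C; (3,4):dx=-3,dy=+8->D
  (3,5):dx=+2,dy=+10->C; (3,6):dx=+6,dy=+2->C; (3,7):dx=-1,dy=+5->D; (4,5):dx=+5,dy=+2->C
  (4,6):dx=+9,dy=-6->D; (4,7):dx=+2,dy=-3->D; (5,6):dx=+4,dy=-8->D; (5,7):dx=-3,dy=-5->C
  (6,7):dx=-7,dy=+3->D
Step 2: C = 11, D = 10, total pairs = 21.
Step 3: tau = (C - D)/(n(n-1)/2) = (11 - 10)/21 = 0.047619.
Step 4: Exact two-sided p-value (enumerate n! = 5040 permutations of y under H0): p = 1.000000.
Step 5: alpha = 0.1. fail to reject H0.

tau_b = 0.0476 (C=11, D=10), p = 1.000000, fail to reject H0.


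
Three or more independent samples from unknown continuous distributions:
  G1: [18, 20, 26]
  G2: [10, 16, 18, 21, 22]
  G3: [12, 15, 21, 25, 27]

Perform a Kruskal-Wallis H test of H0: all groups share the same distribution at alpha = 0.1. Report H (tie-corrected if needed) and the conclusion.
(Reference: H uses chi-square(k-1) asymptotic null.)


Step 1: Combine all N = 13 observations and assign midranks.
sorted (value, group, rank): (10,G2,1), (12,G3,2), (15,G3,3), (16,G2,4), (18,G1,5.5), (18,G2,5.5), (20,G1,7), (21,G2,8.5), (21,G3,8.5), (22,G2,10), (25,G3,11), (26,G1,12), (27,G3,13)
Step 2: Sum ranks within each group.
R_1 = 24.5 (n_1 = 3)
R_2 = 29 (n_2 = 5)
R_3 = 37.5 (n_3 = 5)
Step 3: H = 12/(N(N+1)) * sum(R_i^2/n_i) - 3(N+1)
     = 12/(13*14) * (24.5^2/3 + 29^2/5 + 37.5^2/5) - 3*14
     = 0.065934 * 649.533 - 42
     = 0.826374.
Step 4: Ties present; correction factor C = 1 - 12/(13^3 - 13) = 0.994505. Corrected H = 0.826374 / 0.994505 = 0.830939.
Step 5: Under H0, H ~ chi^2(2); p-value = 0.660030.
Step 6: alpha = 0.1. fail to reject H0.

H = 0.8309, df = 2, p = 0.660030, fail to reject H0.


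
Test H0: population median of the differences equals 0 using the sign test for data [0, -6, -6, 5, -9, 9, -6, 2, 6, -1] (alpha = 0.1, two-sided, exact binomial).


Step 1: Discard zero differences. Original n = 10; n_eff = number of nonzero differences = 9.
Nonzero differences (with sign): -6, -6, +5, -9, +9, -6, +2, +6, -1
Step 2: Count signs: positive = 4, negative = 5.
Step 3: Under H0: P(positive) = 0.5, so the number of positives S ~ Bin(9, 0.5).
Step 4: Two-sided exact p-value = sum of Bin(9,0.5) probabilities at or below the observed probability = 1.000000.
Step 5: alpha = 0.1. fail to reject H0.

n_eff = 9, pos = 4, neg = 5, p = 1.000000, fail to reject H0.


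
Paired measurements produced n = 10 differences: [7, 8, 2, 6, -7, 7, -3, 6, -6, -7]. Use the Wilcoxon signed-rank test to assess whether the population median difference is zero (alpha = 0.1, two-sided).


Step 1: Drop any zero differences (none here) and take |d_i|.
|d| = [7, 8, 2, 6, 7, 7, 3, 6, 6, 7]
Step 2: Midrank |d_i| (ties get averaged ranks).
ranks: |7|->7.5, |8|->10, |2|->1, |6|->4, |7|->7.5, |7|->7.5, |3|->2, |6|->4, |6|->4, |7|->7.5
Step 3: Attach original signs; sum ranks with positive sign and with negative sign.
W+ = 7.5 + 10 + 1 + 4 + 7.5 + 4 = 34
W- = 7.5 + 2 + 4 + 7.5 = 21
(Check: W+ + W- = 55 should equal n(n+1)/2 = 55.)
Step 4: Test statistic W = min(W+, W-) = 21.
Step 5: Ties in |d|, so use the tie-corrected normal approximation.
        E[W] = n(n+1)/4 = 10*11/4 = 27.5.
        Tie groups: |d|=6 (t=3), |d|=7 (t=4); sum(t^3 - t) = 84.
        Var[W] = n(n+1)(2n+1)/24 - sum(t^3-t)/48 = 2310/24 - 84/48 = 94.5.
        z = (W - E[W]) / sqrt(Var[W]) = (21 - 27.5) / 9.7211 = -0.6686.
        Two-sided p = 2*Phi(z) = 0.503720.
Step 6: alpha = 0.1. fail to reject H0.

W+ = 34, W- = 21, W = min = 21, p = 0.503720, fail to reject H0.


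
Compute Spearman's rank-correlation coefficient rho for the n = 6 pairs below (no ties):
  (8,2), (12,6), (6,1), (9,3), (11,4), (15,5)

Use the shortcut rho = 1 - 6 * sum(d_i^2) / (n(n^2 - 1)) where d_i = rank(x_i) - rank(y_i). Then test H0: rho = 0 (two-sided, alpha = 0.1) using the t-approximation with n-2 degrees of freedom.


Step 1: Rank x and y separately (midranks; no ties here).
rank(x): 8->2, 12->5, 6->1, 9->3, 11->4, 15->6
rank(y): 2->2, 6->6, 1->1, 3->3, 4->4, 5->5
Step 2: d_i = R_x(i) - R_y(i); compute d_i^2.
  (2-2)^2=0, (5-6)^2=1, (1-1)^2=0, (3-3)^2=0, (4-4)^2=0, (6-5)^2=1
sum(d^2) = 2.
Step 3: rho = 1 - 6*2 / (6*(6^2 - 1)) = 1 - 12/210 = 0.942857.
Step 4: Under H0, t = rho * sqrt((n-2)/(1-rho^2)) = 5.6595 ~ t(4).
Step 5: Two-sided p-value from the t-distribution with 4 df = 0.004805.
Step 6: alpha = 0.1. reject H0.

rho = 0.9429, p = 0.004805, reject H0 at alpha = 0.1.


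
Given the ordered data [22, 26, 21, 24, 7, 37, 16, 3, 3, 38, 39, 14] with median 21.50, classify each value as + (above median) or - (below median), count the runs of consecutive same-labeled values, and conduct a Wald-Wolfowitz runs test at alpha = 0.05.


Step 1: Compute median = 21.50; label A = above, B = below.
Labels in order: AABABABBBAAB  (n_A = 6, n_B = 6)
Step 2: Count runs R = 8.
Step 3: Under H0 (random ordering), E[R] = 2*n_A*n_B/(n_A+n_B) + 1 = 2*6*6/12 + 1 = 7.0000.
        Var[R] = 2*n_A*n_B*(2*n_A*n_B - n_A - n_B) / ((n_A+n_B)^2 * (n_A+n_B-1)) = 4320/1584 = 2.7273.
        SD[R] = 1.6514.
Step 4: Continuity-corrected z = (R - 0.5 - E[R]) / SD[R] = (8 - 0.5 - 7.0000) / 1.6514 = 0.3028.
Step 5: Two-sided p-value via normal approximation = 2*(1 - Phi(|z|)) = 0.762069.
Step 6: alpha = 0.05. fail to reject H0.

R = 8, z = 0.3028, p = 0.762069, fail to reject H0.


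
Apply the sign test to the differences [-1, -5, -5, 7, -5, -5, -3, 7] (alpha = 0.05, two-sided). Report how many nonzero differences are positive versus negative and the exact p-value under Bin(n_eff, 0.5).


Step 1: Discard zero differences. Original n = 8; n_eff = number of nonzero differences = 8.
Nonzero differences (with sign): -1, -5, -5, +7, -5, -5, -3, +7
Step 2: Count signs: positive = 2, negative = 6.
Step 3: Under H0: P(positive) = 0.5, so the number of positives S ~ Bin(8, 0.5).
Step 4: Two-sided exact p-value = sum of Bin(8,0.5) probabilities at or below the observed probability = 0.289062.
Step 5: alpha = 0.05. fail to reject H0.

n_eff = 8, pos = 2, neg = 6, p = 0.289062, fail to reject H0.


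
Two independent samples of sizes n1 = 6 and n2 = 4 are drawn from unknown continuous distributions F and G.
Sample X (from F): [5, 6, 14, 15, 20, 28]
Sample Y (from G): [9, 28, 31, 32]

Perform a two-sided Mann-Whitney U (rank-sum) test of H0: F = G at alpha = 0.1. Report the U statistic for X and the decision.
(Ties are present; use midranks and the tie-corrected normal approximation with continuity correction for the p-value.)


Step 1: Combine and sort all 10 observations; assign midranks.
sorted (value, group): (5,X), (6,X), (9,Y), (14,X), (15,X), (20,X), (28,X), (28,Y), (31,Y), (32,Y)
ranks: 5->1, 6->2, 9->3, 14->4, 15->5, 20->6, 28->7.5, 28->7.5, 31->9, 32->10
Step 2: Rank sum for X: R1 = 1 + 2 + 4 + 5 + 6 + 7.5 = 25.5.
Step 3: U_X = R1 - n1(n1+1)/2 = 25.5 - 6*7/2 = 25.5 - 21 = 4.5.
       U_Y = n1*n2 - U_X = 24 - 4.5 = 19.5.
Step 4: Ties are present, so use the tie-corrected normal approximation (with continuity correction) for the p-value.
Step 5: p-value = 0.134407; compare to alpha = 0.1. fail to reject H0.

U_X = 4.5, p = 0.134407, fail to reject H0 at alpha = 0.1.


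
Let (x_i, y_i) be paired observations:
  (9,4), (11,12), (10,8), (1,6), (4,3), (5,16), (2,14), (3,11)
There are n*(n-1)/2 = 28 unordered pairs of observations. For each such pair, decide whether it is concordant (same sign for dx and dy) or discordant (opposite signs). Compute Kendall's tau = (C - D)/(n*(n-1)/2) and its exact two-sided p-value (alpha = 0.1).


Step 1: Enumerate the 28 unordered pairs (i,j) with i<j and classify each by sign(x_j-x_i) * sign(y_j-y_i).
  (1,2):dx=+2,dy=+8->C; (1,3):dx=+1,dy=+4->C; (1,4):dx=-8,dy=+2->D; (1,5):dx=-5,dy=-1->C
  (1,6):dx=-4,dy=+12->D; (1,7):dx=-7,dy=+10->D; (1,8):dx=-6,dy=+7->D; (2,3):dx=-1,dy=-4->C
  (2,4):dx=-10,dy=-6->C; (2,5):dx=-7,dy=-9->C; (2,6):dx=-6,dy=+4->D; (2,7):dx=-9,dy=+2->D
  (2,8):dx=-8,dy=-1->C; (3,4):dx=-9,dy=-2->C; (3,5):dx=-6,dy=-5->C; (3,6):dx=-5,dy=+8->D
  (3,7):dx=-8,dy=+6->D; (3,8):dx=-7,dy=+3->D; (4,5):dx=+3,dy=-3->D; (4,6):dx=+4,dy=+10->C
  (4,7):dx=+1,dy=+8->C; (4,8):dx=+2,dy=+5->C; (5,6):dx=+1,dy=+13->C; (5,7):dx=-2,dy=+11->D
  (5,8):dx=-1,dy=+8->D; (6,7):dx=-3,dy=-2->C; (6,8):dx=-2,dy=-5->C; (7,8):dx=+1,dy=-3->D
Step 2: C = 15, D = 13, total pairs = 28.
Step 3: tau = (C - D)/(n(n-1)/2) = (15 - 13)/28 = 0.071429.
Step 4: Exact two-sided p-value (enumerate n! = 40320 permutations of y under H0): p = 0.904861.
Step 5: alpha = 0.1. fail to reject H0.

tau_b = 0.0714 (C=15, D=13), p = 0.904861, fail to reject H0.


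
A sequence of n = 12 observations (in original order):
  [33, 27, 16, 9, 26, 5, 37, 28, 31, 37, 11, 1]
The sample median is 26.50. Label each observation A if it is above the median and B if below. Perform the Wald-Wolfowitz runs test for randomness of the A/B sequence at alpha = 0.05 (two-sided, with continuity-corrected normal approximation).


Step 1: Compute median = 26.50; label A = above, B = below.
Labels in order: AABBBBAAAABB  (n_A = 6, n_B = 6)
Step 2: Count runs R = 4.
Step 3: Under H0 (random ordering), E[R] = 2*n_A*n_B/(n_A+n_B) + 1 = 2*6*6/12 + 1 = 7.0000.
        Var[R] = 2*n_A*n_B*(2*n_A*n_B - n_A - n_B) / ((n_A+n_B)^2 * (n_A+n_B-1)) = 4320/1584 = 2.7273.
        SD[R] = 1.6514.
Step 4: Continuity-corrected z = (R + 0.5 - E[R]) / SD[R] = (4 + 0.5 - 7.0000) / 1.6514 = -1.5138.
Step 5: Two-sided p-value via normal approximation = 2*(1 - Phi(|z|)) = 0.130070.
Step 6: alpha = 0.05. fail to reject H0.

R = 4, z = -1.5138, p = 0.130070, fail to reject H0.


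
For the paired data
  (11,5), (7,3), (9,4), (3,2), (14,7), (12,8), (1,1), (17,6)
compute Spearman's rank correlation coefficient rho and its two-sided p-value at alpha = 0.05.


Step 1: Rank x and y separately (midranks; no ties here).
rank(x): 11->5, 7->3, 9->4, 3->2, 14->7, 12->6, 1->1, 17->8
rank(y): 5->5, 3->3, 4->4, 2->2, 7->7, 8->8, 1->1, 6->6
Step 2: d_i = R_x(i) - R_y(i); compute d_i^2.
  (5-5)^2=0, (3-3)^2=0, (4-4)^2=0, (2-2)^2=0, (7-7)^2=0, (6-8)^2=4, (1-1)^2=0, (8-6)^2=4
sum(d^2) = 8.
Step 3: rho = 1 - 6*8 / (8*(8^2 - 1)) = 1 - 48/504 = 0.904762.
Step 4: Under H0, t = rho * sqrt((n-2)/(1-rho^2)) = 5.2034 ~ t(6).
Step 5: Two-sided p-value from the t-distribution with 6 df = 0.002008.
Step 6: alpha = 0.05. reject H0.

rho = 0.9048, p = 0.002008, reject H0 at alpha = 0.05.


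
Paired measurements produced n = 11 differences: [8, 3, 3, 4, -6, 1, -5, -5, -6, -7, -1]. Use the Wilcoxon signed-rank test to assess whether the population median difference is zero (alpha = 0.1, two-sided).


Step 1: Drop any zero differences (none here) and take |d_i|.
|d| = [8, 3, 3, 4, 6, 1, 5, 5, 6, 7, 1]
Step 2: Midrank |d_i| (ties get averaged ranks).
ranks: |8|->11, |3|->3.5, |3|->3.5, |4|->5, |6|->8.5, |1|->1.5, |5|->6.5, |5|->6.5, |6|->8.5, |7|->10, |1|->1.5
Step 3: Attach original signs; sum ranks with positive sign and with negative sign.
W+ = 11 + 3.5 + 3.5 + 5 + 1.5 = 24.5
W- = 8.5 + 6.5 + 6.5 + 8.5 + 10 + 1.5 = 41.5
(Check: W+ + W- = 66 should equal n(n+1)/2 = 66.)
Step 4: Test statistic W = min(W+, W-) = 24.5.
Step 5: Ties in |d|, so use the tie-corrected normal approximation.
        E[W] = n(n+1)/4 = 11*12/4 = 33.
        Tie groups: |d|=1 (t=2), |d|=3 (t=2), |d|=5 (t=2), |d|=6 (t=2); sum(t^3 - t) = 24.
        Var[W] = n(n+1)(2n+1)/24 - sum(t^3-t)/48 = 3036/24 - 24/48 = 126.
        z = (W - E[W]) / sqrt(Var[W]) = (24.5 - 33) / 11.2250 = -0.7572.
        Two-sided p = 2*Phi(z) = 0.448906.
Step 6: alpha = 0.1. fail to reject H0.

W+ = 24.5, W- = 41.5, W = min = 24.5, p = 0.448906, fail to reject H0.


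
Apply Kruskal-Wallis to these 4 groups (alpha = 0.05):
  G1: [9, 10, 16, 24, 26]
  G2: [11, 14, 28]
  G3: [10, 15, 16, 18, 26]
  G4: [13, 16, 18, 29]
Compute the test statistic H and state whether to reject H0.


Step 1: Combine all N = 17 observations and assign midranks.
sorted (value, group, rank): (9,G1,1), (10,G1,2.5), (10,G3,2.5), (11,G2,4), (13,G4,5), (14,G2,6), (15,G3,7), (16,G1,9), (16,G3,9), (16,G4,9), (18,G3,11.5), (18,G4,11.5), (24,G1,13), (26,G1,14.5), (26,G3,14.5), (28,G2,16), (29,G4,17)
Step 2: Sum ranks within each group.
R_1 = 40 (n_1 = 5)
R_2 = 26 (n_2 = 3)
R_3 = 44.5 (n_3 = 5)
R_4 = 42.5 (n_4 = 4)
Step 3: H = 12/(N(N+1)) * sum(R_i^2/n_i) - 3(N+1)
     = 12/(17*18) * (40^2/5 + 26^2/3 + 44.5^2/5 + 42.5^2/4) - 3*18
     = 0.039216 * 1392.95 - 54
     = 0.625327.
Step 4: Ties present; correction factor C = 1 - 42/(17^3 - 17) = 0.991422. Corrected H = 0.625327 / 0.991422 = 0.630738.
Step 5: Under H0, H ~ chi^2(3); p-value = 0.889361.
Step 6: alpha = 0.05. fail to reject H0.

H = 0.6307, df = 3, p = 0.889361, fail to reject H0.


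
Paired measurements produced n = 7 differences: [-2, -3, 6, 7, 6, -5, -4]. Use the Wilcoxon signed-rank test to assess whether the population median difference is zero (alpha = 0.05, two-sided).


Step 1: Drop any zero differences (none here) and take |d_i|.
|d| = [2, 3, 6, 7, 6, 5, 4]
Step 2: Midrank |d_i| (ties get averaged ranks).
ranks: |2|->1, |3|->2, |6|->5.5, |7|->7, |6|->5.5, |5|->4, |4|->3
Step 3: Attach original signs; sum ranks with positive sign and with negative sign.
W+ = 5.5 + 7 + 5.5 = 18
W- = 1 + 2 + 4 + 3 = 10
(Check: W+ + W- = 28 should equal n(n+1)/2 = 28.)
Step 4: Test statistic W = min(W+, W-) = 10.
Step 5: Ties in |d|, so use the tie-corrected normal approximation.
        E[W] = n(n+1)/4 = 7*8/4 = 14.
        Tie groups: |d|=6 (t=2); sum(t^3 - t) = 6.
        Var[W] = n(n+1)(2n+1)/24 - sum(t^3-t)/48 = 840/24 - 6/48 = 34.875.
        z = (W - E[W]) / sqrt(Var[W]) = (10 - 14) / 5.9055 = -0.6773.
        Two-sided p = 2*Phi(z) = 0.498194.
Step 6: alpha = 0.05. fail to reject H0.

W+ = 18, W- = 10, W = min = 10, p = 0.498194, fail to reject H0.


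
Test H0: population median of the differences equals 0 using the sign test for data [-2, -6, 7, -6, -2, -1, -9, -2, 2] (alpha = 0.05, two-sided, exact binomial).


Step 1: Discard zero differences. Original n = 9; n_eff = number of nonzero differences = 9.
Nonzero differences (with sign): -2, -6, +7, -6, -2, -1, -9, -2, +2
Step 2: Count signs: positive = 2, negative = 7.
Step 3: Under H0: P(positive) = 0.5, so the number of positives S ~ Bin(9, 0.5).
Step 4: Two-sided exact p-value = sum of Bin(9,0.5) probabilities at or below the observed probability = 0.179688.
Step 5: alpha = 0.05. fail to reject H0.

n_eff = 9, pos = 2, neg = 7, p = 0.179688, fail to reject H0.


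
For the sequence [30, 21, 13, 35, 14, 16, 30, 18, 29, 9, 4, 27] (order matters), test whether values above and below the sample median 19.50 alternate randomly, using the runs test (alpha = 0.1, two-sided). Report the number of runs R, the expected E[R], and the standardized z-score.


Step 1: Compute median = 19.50; label A = above, B = below.
Labels in order: AABABBABABBA  (n_A = 6, n_B = 6)
Step 2: Count runs R = 9.
Step 3: Under H0 (random ordering), E[R] = 2*n_A*n_B/(n_A+n_B) + 1 = 2*6*6/12 + 1 = 7.0000.
        Var[R] = 2*n_A*n_B*(2*n_A*n_B - n_A - n_B) / ((n_A+n_B)^2 * (n_A+n_B-1)) = 4320/1584 = 2.7273.
        SD[R] = 1.6514.
Step 4: Continuity-corrected z = (R - 0.5 - E[R]) / SD[R] = (9 - 0.5 - 7.0000) / 1.6514 = 0.9083.
Step 5: Two-sided p-value via normal approximation = 2*(1 - Phi(|z|)) = 0.363722.
Step 6: alpha = 0.1. fail to reject H0.

R = 9, z = 0.9083, p = 0.363722, fail to reject H0.


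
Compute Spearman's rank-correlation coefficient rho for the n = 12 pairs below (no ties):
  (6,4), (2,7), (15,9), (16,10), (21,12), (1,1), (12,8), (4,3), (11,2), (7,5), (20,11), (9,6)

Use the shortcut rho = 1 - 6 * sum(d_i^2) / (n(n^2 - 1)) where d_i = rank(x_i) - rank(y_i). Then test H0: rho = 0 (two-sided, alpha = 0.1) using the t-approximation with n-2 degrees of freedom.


Step 1: Rank x and y separately (midranks; no ties here).
rank(x): 6->4, 2->2, 15->9, 16->10, 21->12, 1->1, 12->8, 4->3, 11->7, 7->5, 20->11, 9->6
rank(y): 4->4, 7->7, 9->9, 10->10, 12->12, 1->1, 8->8, 3->3, 2->2, 5->5, 11->11, 6->6
Step 2: d_i = R_x(i) - R_y(i); compute d_i^2.
  (4-4)^2=0, (2-7)^2=25, (9-9)^2=0, (10-10)^2=0, (12-12)^2=0, (1-1)^2=0, (8-8)^2=0, (3-3)^2=0, (7-2)^2=25, (5-5)^2=0, (11-11)^2=0, (6-6)^2=0
sum(d^2) = 50.
Step 3: rho = 1 - 6*50 / (12*(12^2 - 1)) = 1 - 300/1716 = 0.825175.
Step 4: Under H0, t = rho * sqrt((n-2)/(1-rho^2)) = 4.6195 ~ t(10).
Step 5: Two-sided p-value from the t-distribution with 10 df = 0.000951.
Step 6: alpha = 0.1. reject H0.

rho = 0.8252, p = 0.000951, reject H0 at alpha = 0.1.


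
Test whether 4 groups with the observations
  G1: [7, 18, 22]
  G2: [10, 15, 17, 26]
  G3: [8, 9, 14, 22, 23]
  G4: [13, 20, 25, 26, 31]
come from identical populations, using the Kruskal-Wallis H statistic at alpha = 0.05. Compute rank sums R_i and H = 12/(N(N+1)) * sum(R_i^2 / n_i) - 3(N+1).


Step 1: Combine all N = 17 observations and assign midranks.
sorted (value, group, rank): (7,G1,1), (8,G3,2), (9,G3,3), (10,G2,4), (13,G4,5), (14,G3,6), (15,G2,7), (17,G2,8), (18,G1,9), (20,G4,10), (22,G1,11.5), (22,G3,11.5), (23,G3,13), (25,G4,14), (26,G2,15.5), (26,G4,15.5), (31,G4,17)
Step 2: Sum ranks within each group.
R_1 = 21.5 (n_1 = 3)
R_2 = 34.5 (n_2 = 4)
R_3 = 35.5 (n_3 = 5)
R_4 = 61.5 (n_4 = 5)
Step 3: H = 12/(N(N+1)) * sum(R_i^2/n_i) - 3(N+1)
     = 12/(17*18) * (21.5^2/3 + 34.5^2/4 + 35.5^2/5 + 61.5^2/5) - 3*18
     = 0.039216 * 1460.15 - 54
     = 3.260621.
Step 4: Ties present; correction factor C = 1 - 12/(17^3 - 17) = 0.997549. Corrected H = 3.260621 / 0.997549 = 3.268632.
Step 5: Under H0, H ~ chi^2(3); p-value = 0.352032.
Step 6: alpha = 0.05. fail to reject H0.

H = 3.2686, df = 3, p = 0.352032, fail to reject H0.


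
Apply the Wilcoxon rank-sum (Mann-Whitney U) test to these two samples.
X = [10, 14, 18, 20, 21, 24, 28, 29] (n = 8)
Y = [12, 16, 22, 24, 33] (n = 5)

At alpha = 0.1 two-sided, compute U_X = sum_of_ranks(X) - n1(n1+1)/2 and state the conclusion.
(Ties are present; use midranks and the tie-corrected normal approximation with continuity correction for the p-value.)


Step 1: Combine and sort all 13 observations; assign midranks.
sorted (value, group): (10,X), (12,Y), (14,X), (16,Y), (18,X), (20,X), (21,X), (22,Y), (24,X), (24,Y), (28,X), (29,X), (33,Y)
ranks: 10->1, 12->2, 14->3, 16->4, 18->5, 20->6, 21->7, 22->8, 24->9.5, 24->9.5, 28->11, 29->12, 33->13
Step 2: Rank sum for X: R1 = 1 + 3 + 5 + 6 + 7 + 9.5 + 11 + 12 = 54.5.
Step 3: U_X = R1 - n1(n1+1)/2 = 54.5 - 8*9/2 = 54.5 - 36 = 18.5.
       U_Y = n1*n2 - U_X = 40 - 18.5 = 21.5.
Step 4: Ties are present, so use the tie-corrected normal approximation (with continuity correction) for the p-value.
Step 5: p-value = 0.883458; compare to alpha = 0.1. fail to reject H0.

U_X = 18.5, p = 0.883458, fail to reject H0 at alpha = 0.1.


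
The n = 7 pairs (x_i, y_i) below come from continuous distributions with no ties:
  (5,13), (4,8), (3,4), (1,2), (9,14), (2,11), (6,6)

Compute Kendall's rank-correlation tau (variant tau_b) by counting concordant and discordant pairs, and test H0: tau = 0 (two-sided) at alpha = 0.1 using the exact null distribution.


Step 1: Enumerate the 21 unordered pairs (i,j) with i<j and classify each by sign(x_j-x_i) * sign(y_j-y_i).
  (1,2):dx=-1,dy=-5->C; (1,3):dx=-2,dy=-9->C; (1,4):dx=-4,dy=-11->C; (1,5):dx=+4,dy=+1->C
  (1,6):dx=-3,dy=-2->C; (1,7):dx=+1,dy=-7->D; (2,3):dx=-1,dy=-4->C; (2,4):dx=-3,dy=-6->C
  (2,5):dx=+5,dy=+6->C; (2,6):dx=-2,dy=+3->D; (2,7):dx=+2,dy=-2->D; (3,4):dx=-2,dy=-2->C
  (3,5):dx=+6,dy=+10->C; (3,6):dx=-1,dy=+7->D; (3,7):dx=+3,dy=+2->C; (4,5):dx=+8,dy=+12->C
  (4,6):dx=+1,dy=+9->C; (4,7):dx=+5,dy=+4->C; (5,6):dx=-7,dy=-3->C; (5,7):dx=-3,dy=-8->C
  (6,7):dx=+4,dy=-5->D
Step 2: C = 16, D = 5, total pairs = 21.
Step 3: tau = (C - D)/(n(n-1)/2) = (16 - 5)/21 = 0.523810.
Step 4: Exact two-sided p-value (enumerate n! = 5040 permutations of y under H0): p = 0.136111.
Step 5: alpha = 0.1. fail to reject H0.

tau_b = 0.5238 (C=16, D=5), p = 0.136111, fail to reject H0.


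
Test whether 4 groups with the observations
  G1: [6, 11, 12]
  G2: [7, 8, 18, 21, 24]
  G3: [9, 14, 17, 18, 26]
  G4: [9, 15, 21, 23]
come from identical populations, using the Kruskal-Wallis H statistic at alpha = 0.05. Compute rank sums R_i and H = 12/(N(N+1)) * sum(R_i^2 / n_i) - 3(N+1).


Step 1: Combine all N = 17 observations and assign midranks.
sorted (value, group, rank): (6,G1,1), (7,G2,2), (8,G2,3), (9,G3,4.5), (9,G4,4.5), (11,G1,6), (12,G1,7), (14,G3,8), (15,G4,9), (17,G3,10), (18,G2,11.5), (18,G3,11.5), (21,G2,13.5), (21,G4,13.5), (23,G4,15), (24,G2,16), (26,G3,17)
Step 2: Sum ranks within each group.
R_1 = 14 (n_1 = 3)
R_2 = 46 (n_2 = 5)
R_3 = 51 (n_3 = 5)
R_4 = 42 (n_4 = 4)
Step 3: H = 12/(N(N+1)) * sum(R_i^2/n_i) - 3(N+1)
     = 12/(17*18) * (14^2/3 + 46^2/5 + 51^2/5 + 42^2/4) - 3*18
     = 0.039216 * 1449.73 - 54
     = 2.852288.
Step 4: Ties present; correction factor C = 1 - 18/(17^3 - 17) = 0.996324. Corrected H = 2.852288 / 0.996324 = 2.862813.
Step 5: Under H0, H ~ chi^2(3); p-value = 0.413264.
Step 6: alpha = 0.05. fail to reject H0.

H = 2.8628, df = 3, p = 0.413264, fail to reject H0.
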